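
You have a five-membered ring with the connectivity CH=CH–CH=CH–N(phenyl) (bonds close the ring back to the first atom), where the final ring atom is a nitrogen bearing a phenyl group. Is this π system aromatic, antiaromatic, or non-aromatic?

The p orbitals form a continuous loop: each doubly-bonded ring atom is sp² with one p-orbital electron; the pyrrole-type nitrogen donates its lone pair from the p orbital. The ring is fully conjugated.
Adding the contributions, 2 × 2 = 4 from the double-bond units + 2 from the N(phenyl) atom = 6.
Since 6 = 4·1 + 2, the ring meets the 4n+2 criterion.

Aromatic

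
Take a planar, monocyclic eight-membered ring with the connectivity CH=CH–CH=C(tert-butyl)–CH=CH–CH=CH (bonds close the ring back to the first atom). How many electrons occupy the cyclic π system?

8

The p orbitals form a continuous loop: every atom in a ring double bond is sp² and brings one electron to the p orbital. The ring is fully conjugated.
Counting π electrons: 4 × 2 = 8 from the 4 double-bond units.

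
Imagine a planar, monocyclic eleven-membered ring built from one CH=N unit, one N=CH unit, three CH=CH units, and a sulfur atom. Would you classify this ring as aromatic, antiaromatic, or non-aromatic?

Antiaromatic

Check conjugation: the double-bond atoms are sp², each contributing one p electron; each sp² =N– keeps its lone pair in-plane and puts one electron into the π system; the sulfur donates one lone pair from its p orbital — every position has a p orbital, so the cyclic π system is continuous.
Tallying contributions gives 5 × 2 = 10 from the double-bond units + 2 from the S atom = 12.
12 = 4(3); a planar, fully conjugated 4n system is antiaromatic.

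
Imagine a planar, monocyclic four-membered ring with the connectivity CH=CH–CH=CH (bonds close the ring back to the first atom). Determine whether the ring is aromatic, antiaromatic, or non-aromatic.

Antiaromatic

All ring atoms are sp² and supply a p orbital to the ring (the double-bond atoms are sp², each contributing one p electron); the conjugation is uninterrupted.
π-electron count: 2 × 2 = 4 from the 2 double-bond units.
A 4n π count (4, n = 1) in a planar conjugated ring means antiaromatic.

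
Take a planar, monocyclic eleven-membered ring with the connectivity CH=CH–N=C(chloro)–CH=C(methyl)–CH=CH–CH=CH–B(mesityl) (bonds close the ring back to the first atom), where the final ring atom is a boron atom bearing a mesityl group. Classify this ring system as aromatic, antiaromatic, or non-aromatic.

Every ring atom contributes a p orbital perpendicular to the ring (each doubly-bonded ring atom is sp² with one p-orbital electron; each =N– nitrogen is pyridine-type (lone pair in the sp² plane, one electron in the p orbital); the boron has an empty p orbital), so the π system is cyclic and fully conjugated.
π-electron count: 5 × 2 = 10 from the double-bond units + 0 from the B(mesityl) atom = 10.
With 10 π electrons (n = 2), the Hückel 4n+2 condition holds.

Aromatic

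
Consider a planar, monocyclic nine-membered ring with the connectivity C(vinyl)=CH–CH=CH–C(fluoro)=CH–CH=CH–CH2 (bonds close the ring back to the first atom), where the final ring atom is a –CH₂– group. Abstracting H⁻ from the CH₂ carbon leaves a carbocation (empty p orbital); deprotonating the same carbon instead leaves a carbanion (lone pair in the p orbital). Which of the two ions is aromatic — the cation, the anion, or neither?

In both ions every ring atom is sp² and contributes a p orbital, so both rings are fully conjugated.
Cation: 4 × 2 + 0 = 8 π electrons → 4(2), antiaromatic.
Anion: 4 × 2 + 2 = 10 π electrons → 4(2)+2, aromatic.

The anion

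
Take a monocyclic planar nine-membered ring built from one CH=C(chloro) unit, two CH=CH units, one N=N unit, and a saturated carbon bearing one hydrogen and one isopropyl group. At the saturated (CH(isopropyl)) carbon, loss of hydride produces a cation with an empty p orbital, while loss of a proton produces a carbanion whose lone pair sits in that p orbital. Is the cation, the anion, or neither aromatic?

The anion

Once that carbon is sp², every ring atom has a p orbital and both ions are fully conjugated.
Cation: 4 × 2 + 0 = 8 π electrons → 4(2), antiaromatic.
Anion: 4 × 2 + 2 = 10 π electrons → 4(2)+2, aromatic.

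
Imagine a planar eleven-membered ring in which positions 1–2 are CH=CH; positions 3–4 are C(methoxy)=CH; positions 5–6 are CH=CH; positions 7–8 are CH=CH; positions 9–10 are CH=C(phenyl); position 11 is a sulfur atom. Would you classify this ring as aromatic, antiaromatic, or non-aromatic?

All ring atoms are sp² and supply a p orbital to the ring (each doubly-bonded ring atom is sp² with one p-orbital electron; the sulfur donates one lone pair from its p orbital); the conjugation is uninterrupted.
Tallying contributions gives 5 × 2 = 10 from the double-bond units + 2 from the S atom = 12.
12 = 4(3); a planar, fully conjugated 4n system is antiaromatic.

Antiaromatic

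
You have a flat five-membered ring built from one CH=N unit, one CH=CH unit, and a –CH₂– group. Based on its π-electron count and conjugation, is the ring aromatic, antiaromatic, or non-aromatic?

Non-aromatic

Because the tetrahedral CH₂ carbon is sp³ and has no p orbital in the ring π system at the CH2 position, the π system cannot extend all the way around the ring.
Without a continuous loop of overlapping p orbitals the Hückel electron count never comes into play.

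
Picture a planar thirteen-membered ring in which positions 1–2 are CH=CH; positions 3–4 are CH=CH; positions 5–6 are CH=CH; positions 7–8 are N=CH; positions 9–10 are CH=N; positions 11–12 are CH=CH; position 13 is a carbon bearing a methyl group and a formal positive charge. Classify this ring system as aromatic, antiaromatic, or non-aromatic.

The p orbitals form a continuous loop: the double-bond atoms are sp², each contributing one p electron; each =N– nitrogen is pyridine-type (lone pair in the sp² plane, one electron in the p orbital); the carbocation has an empty p orbital. The ring is fully conjugated.
Adding the contributions, 6 × 2 = 12 from the double-bond units + 0 from the C(methyl)(+) atom = 12.
A 4n π count (12, n = 3) in a planar conjugated ring means antiaromatic.

Antiaromatic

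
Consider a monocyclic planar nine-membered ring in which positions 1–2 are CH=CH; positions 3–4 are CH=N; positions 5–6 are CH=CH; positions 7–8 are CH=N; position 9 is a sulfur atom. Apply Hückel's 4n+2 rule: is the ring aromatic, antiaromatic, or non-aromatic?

Every ring atom contributes a p orbital perpendicular to the ring (each doubly-bonded ring atom is sp² with one p-orbital electron; the doubly-bonded nitrogens are pyridine-type — their lone pairs lie in the ring plane, leaving one electron in the p orbital; the sulfur donates one lone pair from its p orbital), so the π system is cyclic and fully conjugated.
Counting π electrons: 4 × 2 = 8 from the double-bond units + 2 from the S atom = 10.
That gives a 4n+2 count (10, n = 2).

Aromatic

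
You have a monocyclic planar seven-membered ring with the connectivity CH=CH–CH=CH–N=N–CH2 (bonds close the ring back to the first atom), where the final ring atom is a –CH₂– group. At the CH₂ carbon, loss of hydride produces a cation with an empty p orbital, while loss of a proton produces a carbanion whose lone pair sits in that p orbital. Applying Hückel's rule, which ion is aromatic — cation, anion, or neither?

Both ions have a continuous loop of p orbitals — each ring atom is sp².
Cation: 3 × 2 + 0 = 6 π electrons → 4(1)+2, aromatic.
Anion: 3 × 2 + 2 = 8 π electrons → 4(2), antiaromatic.

The cation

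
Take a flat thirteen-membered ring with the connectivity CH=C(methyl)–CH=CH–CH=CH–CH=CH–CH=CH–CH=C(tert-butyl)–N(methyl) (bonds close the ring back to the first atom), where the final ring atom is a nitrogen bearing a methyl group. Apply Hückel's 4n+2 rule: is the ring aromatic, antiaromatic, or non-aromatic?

Check conjugation: every atom in a ring double bond is sp² and brings one electron to the p orbital; the pyrrole-type nitrogen donates its lone pair from the p orbital — every position has a p orbital, so the cyclic π system is continuous.
Tallying contributions gives 6 × 2 = 12 from the double-bond units + 2 from the N(methyl) atom = 14.
Since 14 = 4·3 + 2, the ring meets the 4n+2 criterion.

Aromatic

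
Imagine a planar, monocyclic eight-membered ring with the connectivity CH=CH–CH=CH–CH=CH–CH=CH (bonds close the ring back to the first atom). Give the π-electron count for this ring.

All ring atoms are sp² and supply a p orbital to the ring (the double-bond atoms are sp², each contributing one p electron); the conjugation is uninterrupted.
Adding the contributions, 4 × 2 = 8 from the 4 double-bond units.

8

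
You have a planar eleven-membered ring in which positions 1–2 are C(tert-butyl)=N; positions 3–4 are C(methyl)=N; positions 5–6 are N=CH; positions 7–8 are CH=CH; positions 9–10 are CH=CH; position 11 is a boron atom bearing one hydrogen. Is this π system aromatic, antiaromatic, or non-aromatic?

Aromatic

All ring atoms are sp² and supply a p orbital to the ring (every atom in a ring double bond is sp² and brings one electron to the p orbital; the doubly-bonded nitrogens are pyridine-type — their lone pairs lie in the ring plane, leaving one electron in the p orbital; the boron has an empty p orbital); the conjugation is uninterrupted.
Tallying contributions gives 5 × 2 = 10 from the double-bond units + 0 from the BH atom = 10.
With 10 π electrons (n = 2), the Hückel 4n+2 condition holds.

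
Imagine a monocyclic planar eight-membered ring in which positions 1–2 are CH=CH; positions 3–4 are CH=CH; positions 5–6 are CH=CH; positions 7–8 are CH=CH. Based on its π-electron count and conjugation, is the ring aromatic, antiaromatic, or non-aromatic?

Every ring atom contributes a p orbital perpendicular to the ring (each doubly-bonded ring atom is sp² with one p-orbital electron), so the π system is cyclic and fully conjugated.
Tallying contributions gives 4 × 2 = 8 from the 4 double-bond units.
A 4n π count (8, n = 2) in a planar conjugated ring means antiaromatic.

Antiaromatic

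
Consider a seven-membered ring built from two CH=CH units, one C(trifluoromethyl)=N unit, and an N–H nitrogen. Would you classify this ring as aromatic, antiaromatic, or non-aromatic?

Check conjugation: every atom in a ring double bond is sp² and brings one electron to the p orbital; each sp² =N– keeps its lone pair in-plane and puts one electron into the π system; the pyrrole-type nitrogen donates its lone pair from the p orbital — every position has a p orbital, so the cyclic π system is continuous.
Counting π electrons: 3 × 2 = 6 from the double-bond units + 2 from the NH atom = 8.
With 8 = 4·2 π electrons, Hückel's rule classifies the planar ring as antiaromatic.

Antiaromatic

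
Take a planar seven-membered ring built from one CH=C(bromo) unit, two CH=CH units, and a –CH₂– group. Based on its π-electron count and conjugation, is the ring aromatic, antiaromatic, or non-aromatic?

The CH2 position has four σ bonds — the tetrahedral CH₂ carbon is sp³ and has no p orbital in the ring π system — so the cyclic conjugation is interrupted.
Hückel's rule only applies to fully conjugated rings, so this one is simply non-aromatic.

Non-aromatic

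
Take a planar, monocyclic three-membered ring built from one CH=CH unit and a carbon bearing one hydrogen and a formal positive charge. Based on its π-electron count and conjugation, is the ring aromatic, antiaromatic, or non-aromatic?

The p orbitals form a continuous loop: each doubly-bonded ring atom is sp² with one p-orbital electron; the carbocation has an empty p orbital. The ring is fully conjugated.
Adding the contributions, 1 × 2 = 2 from the double-bond unit + 0 from the CH(+) atom = 2.
That gives a 4n+2 count (2, n = 0).
(This ring is the cyclopropenyl cation.)

Aromatic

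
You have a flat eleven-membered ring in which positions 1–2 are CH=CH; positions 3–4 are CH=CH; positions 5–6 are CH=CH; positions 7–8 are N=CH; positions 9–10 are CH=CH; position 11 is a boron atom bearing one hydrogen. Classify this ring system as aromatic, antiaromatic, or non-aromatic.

Aromatic

All ring atoms are sp² and supply a p orbital to the ring (each doubly-bonded ring atom is sp² with one p-orbital electron; the doubly-bonded nitrogens are pyridine-type — their lone pairs lie in the ring plane, leaving one electron in the p orbital; the boron has an empty p orbital); the conjugation is uninterrupted.
Tallying contributions gives 5 × 2 = 10 from the double-bond units + 0 from the BH atom = 10.
Since 10 = 4·2 + 2, the ring meets the 4n+2 criterion.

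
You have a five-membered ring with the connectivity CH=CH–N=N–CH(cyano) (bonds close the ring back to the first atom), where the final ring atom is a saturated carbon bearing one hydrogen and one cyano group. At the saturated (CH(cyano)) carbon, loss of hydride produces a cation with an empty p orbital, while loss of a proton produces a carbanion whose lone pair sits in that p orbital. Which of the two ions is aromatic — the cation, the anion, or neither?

The anion

In both ions every ring atom is sp² and contributes a p orbital, so both rings are fully conjugated.
Cation: 2 × 2 + 0 = 4 π electrons → 4(1), antiaromatic.
Anion: 2 × 2 + 2 = 6 π electrons → 4(1)+2, aromatic.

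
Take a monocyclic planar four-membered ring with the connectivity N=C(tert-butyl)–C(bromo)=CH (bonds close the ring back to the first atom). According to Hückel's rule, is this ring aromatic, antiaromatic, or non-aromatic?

Check conjugation: the double-bond atoms are sp², each contributing one p electron; each sp² =N– keeps its lone pair in-plane and puts one electron into the π system — every position has a p orbital, so the cyclic π system is continuous.
π-electron count: 2 × 2 = 4 from the 2 double-bond units.
4 is a 4n count (n = 1), so the planar conjugated ring is antiaromatic.

Antiaromatic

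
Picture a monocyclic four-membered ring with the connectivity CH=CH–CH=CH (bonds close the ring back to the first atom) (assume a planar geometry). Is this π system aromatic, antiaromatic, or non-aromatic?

Every ring atom contributes a p orbital perpendicular to the ring (every atom in a ring double bond is sp² and brings one electron to the p orbital), so the π system is cyclic and fully conjugated.
π-electron count: 2 × 2 = 4 from the 2 double-bond units.
4 = 4(1); a planar, fully conjugated 4n system is antiaromatic.
(This ring is cyclobutadiene.)

Antiaromatic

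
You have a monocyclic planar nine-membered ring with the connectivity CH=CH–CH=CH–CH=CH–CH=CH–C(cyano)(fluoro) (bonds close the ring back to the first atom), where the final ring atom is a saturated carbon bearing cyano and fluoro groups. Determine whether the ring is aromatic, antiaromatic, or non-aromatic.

Non-aromatic

At the C(cyano)(fluoro) position, that saturated carbon is sp³ and has no p orbital in the ring π system; the ring's p-orbital overlap is broken there.
Hückel's rule only applies to fully conjugated rings, so this one is simply non-aromatic.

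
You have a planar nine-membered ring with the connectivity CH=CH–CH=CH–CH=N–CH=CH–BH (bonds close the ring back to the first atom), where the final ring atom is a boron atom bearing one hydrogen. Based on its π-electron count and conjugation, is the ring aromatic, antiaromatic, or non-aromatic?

Check conjugation: every atom in a ring double bond is sp² and brings one electron to the p orbital; each sp² =N– keeps its lone pair in-plane and puts one electron into the π system; the boron has an empty p orbital — every position has a p orbital, so the cyclic π system is continuous.
Counting π electrons: 4 × 2 = 8 from the double-bond units + 0 from the BH atom = 8.
With 8 = 4·2 π electrons, Hückel's rule classifies the planar ring as antiaromatic.

Antiaromatic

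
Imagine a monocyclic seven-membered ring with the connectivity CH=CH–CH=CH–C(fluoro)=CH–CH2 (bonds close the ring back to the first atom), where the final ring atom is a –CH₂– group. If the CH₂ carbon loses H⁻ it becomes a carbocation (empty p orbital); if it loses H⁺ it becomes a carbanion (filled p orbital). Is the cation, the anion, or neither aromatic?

The cation

Once that carbon is sp², every ring atom has a p orbital and both ions are fully conjugated.
Cation: 3 × 2 + 0 = 6 π electrons → 4(1)+2, aromatic.
Anion: 3 × 2 + 2 = 8 π electrons → 4(2), antiaromatic.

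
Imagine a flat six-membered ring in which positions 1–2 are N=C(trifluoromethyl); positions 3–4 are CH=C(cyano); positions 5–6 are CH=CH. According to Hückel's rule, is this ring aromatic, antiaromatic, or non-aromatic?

The p orbitals form a continuous loop: every atom in a ring double bond is sp² and brings one electron to the p orbital; each sp² =N– keeps its lone pair in-plane and puts one electron into the π system. The ring is fully conjugated.
Adding the contributions, 3 × 2 = 6 from the 3 double-bond units.
That gives a 4n+2 count (6, n = 1).

Aromatic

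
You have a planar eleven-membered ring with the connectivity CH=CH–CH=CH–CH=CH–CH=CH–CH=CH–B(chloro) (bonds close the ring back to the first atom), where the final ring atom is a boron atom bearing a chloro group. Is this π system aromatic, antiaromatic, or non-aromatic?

The p orbitals form a continuous loop: every atom in a ring double bond is sp² and brings one electron to the p orbital; the boron has an empty p orbital. The ring is fully conjugated.
Counting π electrons: 5 × 2 = 10 from the double-bond units + 0 from the B(chloro) atom = 10.
10 = 4(2) + 2, which satisfies Hückel's 4n+2 rule.

Aromatic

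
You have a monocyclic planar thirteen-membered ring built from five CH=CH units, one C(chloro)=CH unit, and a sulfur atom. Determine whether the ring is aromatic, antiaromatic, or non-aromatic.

Aromatic

All ring atoms are sp² and supply a p orbital to the ring (the double-bond atoms are sp², each contributing one p electron; the sulfur donates one lone pair from its p orbital); the conjugation is uninterrupted.
π-electron count: 6 × 2 = 12 from the double-bond units + 2 from the S atom = 14.
14 = 4(3) + 2, which satisfies Hückel's 4n+2 rule.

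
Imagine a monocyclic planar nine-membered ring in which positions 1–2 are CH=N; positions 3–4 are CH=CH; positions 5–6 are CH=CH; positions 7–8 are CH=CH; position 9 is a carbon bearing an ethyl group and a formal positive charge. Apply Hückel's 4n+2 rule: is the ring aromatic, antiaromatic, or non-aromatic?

Check conjugation: the double-bond atoms are sp², each contributing one p electron; each sp² =N– keeps its lone pair in-plane and puts one electron into the π system; the carbocation has an empty p orbital — every position has a p orbital, so the cyclic π system is continuous.
π-electron count: 4 × 2 = 8 from the double-bond units + 0 from the C(ethyl)(+) atom = 8.
A 4n π count (8, n = 2) in a planar conjugated ring means antiaromatic.

Antiaromatic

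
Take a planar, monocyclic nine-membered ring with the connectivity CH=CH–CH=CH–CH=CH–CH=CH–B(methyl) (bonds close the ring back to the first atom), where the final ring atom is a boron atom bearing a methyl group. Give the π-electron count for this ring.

Check conjugation: each doubly-bonded ring atom is sp² with one p-orbital electron; the boron has an empty p orbital — every position has a p orbital, so the cyclic π system is continuous.
Tallying contributions gives 4 × 2 = 8 from the double-bond units + 0 from the B(methyl) atom = 8.

8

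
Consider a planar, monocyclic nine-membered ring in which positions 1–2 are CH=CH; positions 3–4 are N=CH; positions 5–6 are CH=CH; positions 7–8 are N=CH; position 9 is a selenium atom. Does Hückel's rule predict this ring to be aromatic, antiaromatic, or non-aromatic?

Check conjugation: each doubly-bonded ring atom is sp² with one p-orbital electron; each sp² =N– keeps its lone pair in-plane and puts one electron into the π system; the selenium donates one lone pair from its p orbital — every position has a p orbital, so the cyclic π system is continuous.
Tallying contributions gives 4 × 2 = 8 from the double-bond units + 2 from the Se atom = 10.
10 = 4(2) + 2, which satisfies Hückel's 4n+2 rule.

Aromatic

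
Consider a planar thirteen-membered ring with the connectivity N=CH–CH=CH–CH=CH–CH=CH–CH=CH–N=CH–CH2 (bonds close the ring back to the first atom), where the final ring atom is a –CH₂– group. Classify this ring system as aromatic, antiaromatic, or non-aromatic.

Non-aromatic

At the CH2 position, the tetrahedral CH₂ carbon is sp³ and has no p orbital in the ring π system; the ring's p-orbital overlap is broken there.
Without a continuous loop of overlapping p orbitals the Hückel electron count never comes into play.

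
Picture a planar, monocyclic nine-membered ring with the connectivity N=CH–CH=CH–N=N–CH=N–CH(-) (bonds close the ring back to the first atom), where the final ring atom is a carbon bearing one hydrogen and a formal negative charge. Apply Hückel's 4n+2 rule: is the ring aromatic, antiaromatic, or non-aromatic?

Aromatic

All ring atoms are sp² and supply a p orbital to the ring (every atom in a ring double bond is sp² and brings one electron to the p orbital; each sp² =N– keeps its lone pair in-plane and puts one electron into the π system; the carbanion's lone pair occupies the p orbital); the conjugation is uninterrupted.
Counting π electrons: 4 × 2 = 8 from the double-bond units + 2 from the CH(-) atom = 10.
That gives a 4n+2 count (10, n = 2).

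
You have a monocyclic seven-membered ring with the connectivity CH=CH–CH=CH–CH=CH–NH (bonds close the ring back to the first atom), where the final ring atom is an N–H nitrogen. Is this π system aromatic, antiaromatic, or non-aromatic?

All ring atoms are sp² and supply a p orbital to the ring (the double-bond atoms are sp², each contributing one p electron; the pyrrole-type nitrogen donates its lone pair from the p orbital); the conjugation is uninterrupted.
Tallying contributions gives 3 × 2 = 6 from the double-bond units + 2 from the NH atom = 8.
8 is a 4n count (n = 2), so the planar conjugated ring is antiaromatic.

Antiaromatic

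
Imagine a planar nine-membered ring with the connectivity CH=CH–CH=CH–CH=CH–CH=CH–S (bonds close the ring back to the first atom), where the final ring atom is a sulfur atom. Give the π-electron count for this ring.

Every ring atom contributes a p orbital perpendicular to the ring (every atom in a ring double bond is sp² and brings one electron to the p orbital; the sulfur donates one lone pair from its p orbital), so the π system is cyclic and fully conjugated.
Adding the contributions, 4 × 2 = 8 from the double-bond units + 2 from the S atom = 10.

10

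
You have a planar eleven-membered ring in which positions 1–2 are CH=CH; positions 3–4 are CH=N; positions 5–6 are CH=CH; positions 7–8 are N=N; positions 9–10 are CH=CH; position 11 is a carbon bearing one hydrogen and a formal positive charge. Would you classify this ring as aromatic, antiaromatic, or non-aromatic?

Aromatic

All ring atoms are sp² and supply a p orbital to the ring (every atom in a ring double bond is sp² and brings one electron to the p orbital; each sp² =N– keeps its lone pair in-plane and puts one electron into the π system; the carbocation has an empty p orbital); the conjugation is uninterrupted.
Tallying contributions gives 5 × 2 = 10 from the double-bond units + 0 from the CH(+) atom = 10.
Since 10 = 4·2 + 2, the ring meets the 4n+2 criterion.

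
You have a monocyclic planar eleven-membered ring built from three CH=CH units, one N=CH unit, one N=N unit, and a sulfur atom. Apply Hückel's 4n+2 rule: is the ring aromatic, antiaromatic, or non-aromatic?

Antiaromatic

The p orbitals form a continuous loop: each doubly-bonded ring atom is sp² with one p-orbital electron; the doubly-bonded nitrogens are pyridine-type — their lone pairs lie in the ring plane, leaving one electron in the p orbital; the sulfur donates one lone pair from its p orbital. The ring is fully conjugated.
Adding the contributions, 5 × 2 = 10 from the double-bond units + 2 from the S atom = 12.
12 = 4(3); a planar, fully conjugated 4n system is antiaromatic.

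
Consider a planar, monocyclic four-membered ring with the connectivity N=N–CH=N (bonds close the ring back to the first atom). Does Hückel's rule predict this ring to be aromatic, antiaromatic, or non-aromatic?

Antiaromatic

Check conjugation: every atom in a ring double bond is sp² and brings one electron to the p orbital; each sp² =N– keeps its lone pair in-plane and puts one electron into the π system — every position has a p orbital, so the cyclic π system is continuous.
Tallying contributions gives 2 × 2 = 4 from the 2 double-bond units.
4 is a 4n count (n = 1), so the planar conjugated ring is antiaromatic.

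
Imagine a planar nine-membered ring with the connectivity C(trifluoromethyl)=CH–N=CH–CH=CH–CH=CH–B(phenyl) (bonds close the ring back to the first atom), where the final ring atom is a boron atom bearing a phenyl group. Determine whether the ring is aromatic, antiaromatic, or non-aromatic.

Every ring atom contributes a p orbital perpendicular to the ring (the double-bond atoms are sp², each contributing one p electron; each =N– nitrogen is pyridine-type (lone pair in the sp² plane, one electron in the p orbital); the boron has an empty p orbital), so the π system is cyclic and fully conjugated.
Adding the contributions, 4 × 2 = 8 from the double-bond units + 0 from the B(phenyl) atom = 8.
With 8 = 4·2 π electrons, Hückel's rule classifies the planar ring as antiaromatic.

Antiaromatic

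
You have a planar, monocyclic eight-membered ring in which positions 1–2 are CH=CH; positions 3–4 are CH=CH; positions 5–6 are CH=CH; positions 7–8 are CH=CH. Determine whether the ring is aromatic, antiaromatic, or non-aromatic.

Antiaromatic

Every ring atom contributes a p orbital perpendicular to the ring (every atom in a ring double bond is sp² and brings one electron to the p orbital), so the π system is cyclic and fully conjugated.
Tallying contributions gives 4 × 2 = 8 from the 4 double-bond units.
With 8 = 4·2 π electrons, Hückel's rule classifies the planar ring as antiaromatic.
(The species described is cyclooctatetraene.)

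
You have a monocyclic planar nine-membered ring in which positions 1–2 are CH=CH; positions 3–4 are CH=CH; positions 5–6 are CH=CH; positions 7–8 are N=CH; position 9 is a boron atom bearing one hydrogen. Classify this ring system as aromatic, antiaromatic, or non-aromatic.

The p orbitals form a continuous loop: each doubly-bonded ring atom is sp² with one p-orbital electron; each sp² =N– keeps its lone pair in-plane and puts one electron into the π system; the boron has an empty p orbital. The ring is fully conjugated.
Adding the contributions, 4 × 2 = 8 from the double-bond units + 0 from the BH atom = 8.
8 is a 4n count (n = 2), so the planar conjugated ring is antiaromatic.

Antiaromatic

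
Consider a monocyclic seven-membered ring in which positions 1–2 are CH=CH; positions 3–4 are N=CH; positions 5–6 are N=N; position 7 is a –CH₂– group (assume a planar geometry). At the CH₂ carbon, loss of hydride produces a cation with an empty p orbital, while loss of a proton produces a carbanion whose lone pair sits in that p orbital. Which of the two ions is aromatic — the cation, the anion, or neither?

In both ions every ring atom is sp² and contributes a p orbital, so both rings are fully conjugated.
Cation: 3 × 2 + 0 = 6 π electrons → 4(1)+2, aromatic.
Anion: 3 × 2 + 2 = 8 π electrons → 4(2), antiaromatic.

The cation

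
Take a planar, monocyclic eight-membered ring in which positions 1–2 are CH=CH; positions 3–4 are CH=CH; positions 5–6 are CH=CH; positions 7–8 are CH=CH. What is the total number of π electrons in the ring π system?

Every ring atom contributes a p orbital perpendicular to the ring (each doubly-bonded ring atom is sp² with one p-orbital electron), so the π system is cyclic and fully conjugated.
Tallying contributions gives 4 × 2 = 8 from the 4 double-bond units.

8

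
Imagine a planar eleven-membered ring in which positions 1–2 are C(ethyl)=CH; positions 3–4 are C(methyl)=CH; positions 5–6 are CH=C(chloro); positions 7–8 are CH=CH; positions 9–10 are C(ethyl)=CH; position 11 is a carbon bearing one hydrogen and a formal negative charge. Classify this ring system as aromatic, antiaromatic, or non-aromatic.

Check conjugation: each doubly-bonded ring atom is sp² with one p-orbital electron; the carbanion's lone pair occupies the p orbital — every position has a p orbital, so the cyclic π system is continuous.
Counting π electrons: 5 × 2 = 10 from the double-bond units + 2 from the CH(-) atom = 12.
A 4n π count (12, n = 3) in a planar conjugated ring means antiaromatic.

Antiaromatic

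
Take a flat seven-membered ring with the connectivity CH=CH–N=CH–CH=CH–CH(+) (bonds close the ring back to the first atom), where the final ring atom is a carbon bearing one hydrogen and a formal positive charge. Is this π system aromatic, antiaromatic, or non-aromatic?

The p orbitals form a continuous loop: each doubly-bonded ring atom is sp² with one p-orbital electron; each =N– nitrogen is pyridine-type (lone pair in the sp² plane, one electron in the p orbital); the carbocation has an empty p orbital. The ring is fully conjugated.
Tallying contributions gives 3 × 2 = 6 from the double-bond units + 0 from the CH(+) atom = 6.
Since 6 = 4·1 + 2, the ring meets the 4n+2 criterion.

Aromatic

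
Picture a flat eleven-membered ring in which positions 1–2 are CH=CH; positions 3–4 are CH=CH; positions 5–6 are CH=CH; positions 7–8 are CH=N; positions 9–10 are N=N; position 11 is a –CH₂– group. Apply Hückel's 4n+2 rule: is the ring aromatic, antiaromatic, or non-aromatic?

Because the tetrahedral CH₂ carbon is sp³ and has no p orbital in the ring π system at the CH2 position, the π system cannot extend all the way around the ring.
A ring that is not fully conjugated cannot be aromatic or antiaromatic regardless of its π-electron count.

Non-aromatic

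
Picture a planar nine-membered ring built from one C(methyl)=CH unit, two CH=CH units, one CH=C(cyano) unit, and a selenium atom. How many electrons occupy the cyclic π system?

10

Check conjugation: the double-bond atoms are sp², each contributing one p electron; the selenium donates one lone pair from its p orbital — every position has a p orbital, so the cyclic π system is continuous.
π-electron count: 4 × 2 = 8 from the double-bond units + 2 from the Se atom = 10.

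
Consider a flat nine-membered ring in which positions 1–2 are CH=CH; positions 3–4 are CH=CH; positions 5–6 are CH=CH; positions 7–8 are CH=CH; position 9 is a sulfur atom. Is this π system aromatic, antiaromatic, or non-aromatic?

Aromatic

The p orbitals form a continuous loop: the double-bond atoms are sp², each contributing one p electron; the sulfur donates one lone pair from its p orbital. The ring is fully conjugated.
Tallying contributions gives 4 × 2 = 8 from the double-bond units + 2 from the S atom = 10.
With 10 π electrons (n = 2), the Hückel 4n+2 condition holds.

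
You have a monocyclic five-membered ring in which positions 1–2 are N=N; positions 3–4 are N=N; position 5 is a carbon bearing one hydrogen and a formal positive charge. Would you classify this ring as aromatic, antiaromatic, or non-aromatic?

Every ring atom contributes a p orbital perpendicular to the ring (each doubly-bonded ring atom is sp² with one p-orbital electron; each =N– nitrogen is pyridine-type (lone pair in the sp² plane, one electron in the p orbital); the carbocation has an empty p orbital), so the π system is cyclic and fully conjugated.
Counting π electrons: 2 × 2 = 4 from the double-bond units + 0 from the CH(+) atom = 4.
4 = 4(1); a planar, fully conjugated 4n system is antiaromatic.

Antiaromatic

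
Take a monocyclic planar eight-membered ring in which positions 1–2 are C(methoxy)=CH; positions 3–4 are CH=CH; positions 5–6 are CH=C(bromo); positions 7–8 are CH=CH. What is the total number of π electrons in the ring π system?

Every ring atom contributes a p orbital perpendicular to the ring (each doubly-bonded ring atom is sp² with one p-orbital electron), so the π system is cyclic and fully conjugated.
π-electron count: 4 × 2 = 8 from the 4 double-bond units.

8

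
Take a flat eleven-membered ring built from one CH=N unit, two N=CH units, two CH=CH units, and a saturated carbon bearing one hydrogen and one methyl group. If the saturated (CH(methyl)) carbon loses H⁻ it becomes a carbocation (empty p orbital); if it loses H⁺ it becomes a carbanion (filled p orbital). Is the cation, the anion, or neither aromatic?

Once that carbon is sp², every ring atom has a p orbital and both ions are fully conjugated.
Cation: 5 × 2 + 0 = 10 π electrons → 4(2)+2, aromatic.
Anion: 5 × 2 + 2 = 12 π electrons → 4(3), antiaromatic.

The cation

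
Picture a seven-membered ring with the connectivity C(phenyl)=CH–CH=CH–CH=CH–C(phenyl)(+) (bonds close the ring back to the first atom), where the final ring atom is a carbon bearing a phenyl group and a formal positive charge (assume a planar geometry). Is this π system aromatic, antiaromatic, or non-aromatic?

Check conjugation: the double-bond atoms are sp², each contributing one p electron; the carbocation has an empty p orbital — every position has a p orbital, so the cyclic π system is continuous.
π-electron count: 3 × 2 = 6 from the double-bond units + 0 from the C(phenyl)(+) atom = 6.
6 = 4(1) + 2, which satisfies Hückel's 4n+2 rule.

Aromatic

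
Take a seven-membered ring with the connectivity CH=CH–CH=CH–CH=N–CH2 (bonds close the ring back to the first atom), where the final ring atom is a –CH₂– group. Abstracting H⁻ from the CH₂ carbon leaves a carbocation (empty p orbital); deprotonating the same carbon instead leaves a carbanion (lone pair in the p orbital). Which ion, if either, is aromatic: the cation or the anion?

The cation

Once that carbon is sp², every ring atom has a p orbital and both ions are fully conjugated.
Cation: 3 × 2 + 0 = 6 π electrons → 4(1)+2, aromatic.
Anion: 3 × 2 + 2 = 8 π electrons → 4(2), antiaromatic.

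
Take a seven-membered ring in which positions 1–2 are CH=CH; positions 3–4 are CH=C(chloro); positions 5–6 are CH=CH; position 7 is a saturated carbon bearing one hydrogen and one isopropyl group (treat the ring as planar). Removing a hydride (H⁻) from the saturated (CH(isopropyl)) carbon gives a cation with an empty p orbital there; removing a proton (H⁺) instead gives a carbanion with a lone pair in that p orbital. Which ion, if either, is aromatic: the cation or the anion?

Once that carbon is sp², every ring atom has a p orbital and both ions are fully conjugated.
Cation: 3 × 2 + 0 = 6 π electrons → 4(1)+2, aromatic.
Anion: 3 × 2 + 2 = 8 π electrons → 4(2), antiaromatic.

The cation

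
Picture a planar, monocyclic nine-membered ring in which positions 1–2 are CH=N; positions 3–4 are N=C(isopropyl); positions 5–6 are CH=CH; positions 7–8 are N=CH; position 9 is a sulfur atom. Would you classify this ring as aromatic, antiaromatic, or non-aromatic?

Check conjugation: each doubly-bonded ring atom is sp² with one p-orbital electron; each sp² =N– keeps its lone pair in-plane and puts one electron into the π system; the sulfur donates one lone pair from its p orbital — every position has a p orbital, so the cyclic π system is continuous.
Adding the contributions, 4 × 2 = 8 from the double-bond units + 2 from the S atom = 10.
10 = 4(2) + 2, which satisfies Hückel's 4n+2 rule.

Aromatic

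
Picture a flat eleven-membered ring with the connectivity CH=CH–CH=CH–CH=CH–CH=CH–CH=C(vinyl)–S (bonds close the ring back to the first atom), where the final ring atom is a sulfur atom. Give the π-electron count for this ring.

12

All ring atoms are sp² and supply a p orbital to the ring (the double-bond atoms are sp², each contributing one p electron; the sulfur donates one lone pair from its p orbital); the conjugation is uninterrupted.
Counting π electrons: 5 × 2 = 10 from the double-bond units + 2 from the S atom = 12.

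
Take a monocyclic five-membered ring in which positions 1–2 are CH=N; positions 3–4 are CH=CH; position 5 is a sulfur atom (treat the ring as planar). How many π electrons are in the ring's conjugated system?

6

All ring atoms are sp² and supply a p orbital to the ring (every atom in a ring double bond is sp² and brings one electron to the p orbital; each sp² =N– keeps its lone pair in-plane and puts one electron into the π system; the sulfur donates one lone pair from its p orbital); the conjugation is uninterrupted.
Tallying contributions gives 2 × 2 = 4 from the double-bond units + 2 from the S atom = 6.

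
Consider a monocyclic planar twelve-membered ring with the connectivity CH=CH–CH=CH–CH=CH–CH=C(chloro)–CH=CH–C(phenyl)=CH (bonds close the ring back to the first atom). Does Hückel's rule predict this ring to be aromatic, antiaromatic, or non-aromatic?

Antiaromatic

The p orbitals form a continuous loop: the double-bond atoms are sp², each contributing one p electron. The ring is fully conjugated.
Adding the contributions, 6 × 2 = 12 from the 6 double-bond units.
With 12 = 4·3 π electrons, Hückel's rule classifies the planar ring as antiaromatic.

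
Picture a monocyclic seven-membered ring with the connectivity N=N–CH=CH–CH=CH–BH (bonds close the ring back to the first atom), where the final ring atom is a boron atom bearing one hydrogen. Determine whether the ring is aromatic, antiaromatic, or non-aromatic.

The p orbitals form a continuous loop: every atom in a ring double bond is sp² and brings one electron to the p orbital; the doubly-bonded nitrogens are pyridine-type — their lone pairs lie in the ring plane, leaving one electron in the p orbital; the boron has an empty p orbital. The ring is fully conjugated.
Counting π electrons: 3 × 2 = 6 from the double-bond units + 0 from the BH atom = 6.
6 = 4(1) + 2, which satisfies Hückel's 4n+2 rule.

Aromatic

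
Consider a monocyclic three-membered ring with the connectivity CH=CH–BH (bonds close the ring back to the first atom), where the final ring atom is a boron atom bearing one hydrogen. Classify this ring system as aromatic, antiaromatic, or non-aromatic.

Aromatic

All ring atoms are sp² and supply a p orbital to the ring (the double-bond atoms are sp², each contributing one p electron; the boron has an empty p orbital); the conjugation is uninterrupted.
Tallying contributions gives 1 × 2 = 2 from the double-bond unit + 0 from the BH atom = 2.
That gives a 4n+2 count (2, n = 0).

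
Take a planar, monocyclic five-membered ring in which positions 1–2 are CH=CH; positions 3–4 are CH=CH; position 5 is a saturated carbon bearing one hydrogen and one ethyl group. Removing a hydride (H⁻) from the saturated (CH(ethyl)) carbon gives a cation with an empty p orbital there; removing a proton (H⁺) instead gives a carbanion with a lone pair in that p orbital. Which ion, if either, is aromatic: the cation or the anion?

The anion

In both ions every ring atom is sp² and contributes a p orbital, so both rings are fully conjugated.
Cation: 2 × 2 + 0 = 4 π electrons → 4(1), antiaromatic.
Anion: 2 × 2 + 2 = 6 π electrons → 4(1)+2, aromatic.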